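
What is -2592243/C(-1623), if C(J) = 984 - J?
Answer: -864081/869 ≈ -994.34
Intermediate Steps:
-2592243/C(-1623) = -2592243/(984 - 1*(-1623)) = -2592243/(984 + 1623) = -2592243/2607 = -2592243*1/2607 = -864081/869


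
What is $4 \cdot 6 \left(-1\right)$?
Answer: $-24$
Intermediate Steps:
$4 \cdot 6 \left(-1\right) = 24 \left(-1\right) = -24$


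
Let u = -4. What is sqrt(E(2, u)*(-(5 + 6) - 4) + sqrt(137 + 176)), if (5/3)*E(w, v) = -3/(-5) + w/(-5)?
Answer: sqrt(-45 + 25*sqrt(313))/5 ≈ 3.9865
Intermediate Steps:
E(w, v) = 9/25 - 3*w/25 (E(w, v) = 3*(-3/(-5) + w/(-5))/5 = 3*(-3*(-1/5) + w*(-1/5))/5 = 3*(3/5 - w/5)/5 = 9/25 - 3*w/25)
sqrt(E(2, u)*(-(5 + 6) - 4) + sqrt(137 + 176)) = sqrt((9/25 - 3/25*2)*(-(5 + 6) - 4) + sqrt(137 + 176)) = sqrt((9/25 - 6/25)*(-1*11 - 4) + sqrt(313)) = sqrt(3*(-11 - 4)/25 + sqrt(313)) = sqrt((3/25)*(-15) + sqrt(313)) = sqrt(-9/5 + sqrt(313))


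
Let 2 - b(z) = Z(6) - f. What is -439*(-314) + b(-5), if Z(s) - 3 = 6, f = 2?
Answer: 137841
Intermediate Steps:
Z(s) = 9 (Z(s) = 3 + 6 = 9)
b(z) = -5 (b(z) = 2 - (9 - 1*2) = 2 - (9 - 2) = 2 - 1*7 = 2 - 7 = -5)
-439*(-314) + b(-5) = -439*(-314) - 5 = 137846 - 5 = 137841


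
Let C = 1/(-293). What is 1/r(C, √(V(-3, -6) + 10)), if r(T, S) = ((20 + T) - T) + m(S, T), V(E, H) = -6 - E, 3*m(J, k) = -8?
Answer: 3/52 ≈ 0.057692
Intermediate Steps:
C = -1/293 ≈ -0.0034130
m(J, k) = -8/3 (m(J, k) = (⅓)*(-8) = -8/3)
r(T, S) = 52/3 (r(T, S) = ((20 + T) - T) - 8/3 = 20 - 8/3 = 52/3)
1/r(C, √(V(-3, -6) + 10)) = 1/(52/3) = 3/52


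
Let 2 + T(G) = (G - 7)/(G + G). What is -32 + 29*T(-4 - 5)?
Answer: -578/9 ≈ -64.222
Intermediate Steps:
T(G) = -2 + (-7 + G)/(2*G) (T(G) = -2 + (G - 7)/(G + G) = -2 + (-7 + G)/((2*G)) = -2 + (-7 + G)*(1/(2*G)) = -2 + (-7 + G)/(2*G))
-32 + 29*T(-4 - 5) = -32 + 29*((-7 - 3*(-4 - 5))/(2*(-4 - 5))) = -32 + 29*((½)*(-7 - 3*(-9))/(-9)) = -32 + 29*((½)*(-⅑)*(-7 + 27)) = -32 + 29*((½)*(-⅑)*20) = -32 + 29*(-10/9) = -32 - 290/9 = -578/9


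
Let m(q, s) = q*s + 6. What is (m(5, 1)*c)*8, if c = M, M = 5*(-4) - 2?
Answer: -1936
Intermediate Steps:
m(q, s) = 6 + q*s
M = -22 (M = -20 - 2 = -22)
c = -22
(m(5, 1)*c)*8 = ((6 + 5*1)*(-22))*8 = ((6 + 5)*(-22))*8 = (11*(-22))*8 = -242*8 = -1936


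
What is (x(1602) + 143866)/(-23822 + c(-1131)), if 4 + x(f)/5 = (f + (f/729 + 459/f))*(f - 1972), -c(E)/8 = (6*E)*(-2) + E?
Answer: 20361456361/889230150 ≈ 22.898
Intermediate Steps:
c(E) = 88*E (c(E) = -8*((6*E)*(-2) + E) = -8*(-12*E + E) = -(-88)*E = 88*E)
x(f) = -20 + 5*(-1972 + f)*(459/f + 730*f/729) (x(f) = -20 + 5*((f + (f/729 + 459/f))*(f - 1972)) = -20 + 5*((f + (f*(1/729) + 459/f))*(-1972 + f)) = -20 + 5*((f + (f/729 + 459/f))*(-1972 + f)) = -20 + 5*((f + (459/f + f/729))*(-1972 + f)) = -20 + 5*((459/f + 730*f/729)*(-1972 + f)) = -20 + 5*((-1972 + f)*(459/f + 730*f/729)) = -20 + 5*(-1972 + f)*(459/f + 730*f/729))
(x(1602) + 143866)/(-23822 + c(-1131)) = ((2275 - 4525740/1602 - 7197800/729*1602 + (3650/729)*1602**2) + 143866)/(-23822 + 88*(-1131)) = ((2275 - 4525740*1/1602 - 1281208400/81 + (3650/729)*2566404) + 143866)/(-23822 - 99528) = ((2275 - 251430/89 - 1281208400/81 + 115646600/9) + 143866)/(-123350) = (-21398586355/7209 + 143866)*(-1/123350) = -20361456361/7209*(-1/123350) = 20361456361/889230150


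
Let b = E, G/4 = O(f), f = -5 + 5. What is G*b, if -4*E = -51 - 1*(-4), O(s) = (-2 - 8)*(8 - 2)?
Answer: -2820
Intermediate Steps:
f = 0
O(s) = -60 (O(s) = -10*6 = -60)
E = 47/4 (E = -(-51 - 1*(-4))/4 = -(-51 + 4)/4 = -¼*(-47) = 47/4 ≈ 11.750)
G = -240 (G = 4*(-60) = -240)
b = 47/4 ≈ 11.750
G*b = -240*47/4 = -2820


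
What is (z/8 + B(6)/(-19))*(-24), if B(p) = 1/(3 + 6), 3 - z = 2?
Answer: -163/57 ≈ -2.8596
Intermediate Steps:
z = 1 (z = 3 - 1*2 = 3 - 2 = 1)
B(p) = ⅑ (B(p) = 1/9 = ⅑)
(z/8 + B(6)/(-19))*(-24) = (1/8 + (⅑)/(-19))*(-24) = (1*(⅛) + (⅑)*(-1/19))*(-24) = (⅛ - 1/171)*(-24) = (163/1368)*(-24) = -163/57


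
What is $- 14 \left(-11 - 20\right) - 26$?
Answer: $408$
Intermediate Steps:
$- 14 \left(-11 - 20\right) - 26 = \left(-14\right) \left(-31\right) - 26 = 434 - 26 = 408$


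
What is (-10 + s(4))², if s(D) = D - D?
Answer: 100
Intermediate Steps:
s(D) = 0
(-10 + s(4))² = (-10 + 0)² = (-10)² = 100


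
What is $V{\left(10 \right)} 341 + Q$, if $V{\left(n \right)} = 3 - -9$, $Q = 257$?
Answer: $4349$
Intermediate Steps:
$V{\left(n \right)} = 12$ ($V{\left(n \right)} = 3 + 9 = 12$)
$V{\left(10 \right)} 341 + Q = 12 \cdot 341 + 257 = 4092 + 257 = 4349$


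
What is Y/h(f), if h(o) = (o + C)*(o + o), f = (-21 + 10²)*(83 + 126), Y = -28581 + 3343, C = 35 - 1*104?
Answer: -12619/271473862 ≈ -4.6483e-5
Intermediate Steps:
C = -69 (C = 35 - 104 = -69)
Y = -25238
f = 16511 (f = (-21 + 100)*209 = 79*209 = 16511)
h(o) = 2*o*(-69 + o) (h(o) = (o - 69)*(o + o) = (-69 + o)*(2*o) = 2*o*(-69 + o))
Y/h(f) = -25238*1/(33022*(-69 + 16511)) = -25238/(2*16511*16442) = -25238/542947724 = -25238*1/542947724 = -12619/271473862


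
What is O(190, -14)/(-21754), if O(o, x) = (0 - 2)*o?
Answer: 190/10877 ≈ 0.017468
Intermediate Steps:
O(o, x) = -2*o
O(190, -14)/(-21754) = -2*190/(-21754) = -380*(-1/21754) = 190/10877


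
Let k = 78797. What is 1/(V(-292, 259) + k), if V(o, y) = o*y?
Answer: 1/3169 ≈ 0.00031556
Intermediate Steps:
1/(V(-292, 259) + k) = 1/(-292*259 + 78797) = 1/(-75628 + 78797) = 1/3169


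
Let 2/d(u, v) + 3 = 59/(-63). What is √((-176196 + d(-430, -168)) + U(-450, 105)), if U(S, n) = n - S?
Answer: I*√675165957/62 ≈ 419.1*I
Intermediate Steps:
d(u, v) = -63/124 (d(u, v) = 2/(-3 + 59/(-63)) = 2/(-3 + 59*(-1/63)) = 2/(-3 - 59/63) = 2/(-248/63) = 2*(-63/248) = -63/124)
√((-176196 + d(-430, -168)) + U(-450, 105)) = √((-176196 - 63/124) + (105 - 1*(-450))) = √(-21848367/124 + (105 + 450)) = √(-21848367/124 + 555) = √(-21779547/124) = I*√675165957/62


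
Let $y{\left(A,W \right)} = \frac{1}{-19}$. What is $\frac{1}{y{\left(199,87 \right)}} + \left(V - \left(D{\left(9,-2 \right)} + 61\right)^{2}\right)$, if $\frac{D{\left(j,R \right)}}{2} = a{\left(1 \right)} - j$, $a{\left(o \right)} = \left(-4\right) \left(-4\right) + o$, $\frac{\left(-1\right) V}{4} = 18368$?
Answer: $-79420$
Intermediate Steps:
$y{\left(A,W \right)} = - \frac{1}{19}$
$V = -73472$ ($V = \left(-4\right) 18368 = -73472$)
$a{\left(o \right)} = 16 + o$
$D{\left(j,R \right)} = 34 - 2 j$ ($D{\left(j,R \right)} = 2 \left(\left(16 + 1\right) - j\right) = 2 \left(17 - j\right) = 34 - 2 j$)
$\frac{1}{y{\left(199,87 \right)}} + \left(V - \left(D{\left(9,-2 \right)} + 61\right)^{2}\right) = \frac{1}{- \frac{1}{19}} - \left(73472 + \left(\left(34 - 18\right) + 61\right)^{2}\right) = -19 - \left(73472 + \left(\left(34 - 18\right) + 61\right)^{2}\right) = -19 - \left(73472 + \left(16 + 61\right)^{2}\right) = -19 - 79401 = -79420$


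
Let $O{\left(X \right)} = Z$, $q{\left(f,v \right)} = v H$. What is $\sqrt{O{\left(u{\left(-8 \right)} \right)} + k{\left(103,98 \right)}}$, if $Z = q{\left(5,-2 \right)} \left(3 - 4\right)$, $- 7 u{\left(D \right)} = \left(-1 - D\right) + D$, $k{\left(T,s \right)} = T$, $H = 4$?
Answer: $\sqrt{111} \approx 10.536$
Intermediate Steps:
$u{\left(D \right)} = \frac{1}{7}$ ($u{\left(D \right)} = - \frac{\left(-1 - D\right) + D}{7} = \left(- \frac{1}{7}\right) \left(-1\right) = \frac{1}{7}$)
$q{\left(f,v \right)} = 4 v$ ($q{\left(f,v \right)} = v 4 = 4 v$)
$Z = 8$ ($Z = 4 \left(-2\right) \left(3 - 4\right) = \left(-8\right) \left(-1\right) = 8$)
$O{\left(X \right)} = 8$
$\sqrt{O{\left(u{\left(-8 \right)} \right)} + k{\left(103,98 \right)}} = \sqrt{8 + 103} = \sqrt{111}$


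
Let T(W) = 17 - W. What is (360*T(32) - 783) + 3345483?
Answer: 3339300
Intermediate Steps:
(360*T(32) - 783) + 3345483 = (360*(17 - 1*32) - 783) + 3345483 = (360*(17 - 32) - 783) + 3345483 = (360*(-15) - 783) + 3345483 = (-5400 - 783) + 3345483 = -6183 + 3345483 = 3339300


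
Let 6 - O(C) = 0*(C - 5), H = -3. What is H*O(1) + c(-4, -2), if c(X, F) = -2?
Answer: -20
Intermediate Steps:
O(C) = 6 (O(C) = 6 - 0*(C - 5) = 6 - 0*(-5 + C) = 6 - 1*0 = 6 + 0 = 6)
H*O(1) + c(-4, -2) = -3*6 - 2 = -18 - 2 = -20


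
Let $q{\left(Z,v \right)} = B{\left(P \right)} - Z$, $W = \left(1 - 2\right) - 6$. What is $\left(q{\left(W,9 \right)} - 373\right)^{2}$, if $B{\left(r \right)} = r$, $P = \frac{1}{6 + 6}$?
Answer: $\frac{19280881}{144} \approx 1.339 \cdot 10^{5}$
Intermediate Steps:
$P = \frac{1}{12} \approx 0.083333$
$W = -7$ ($W = -1 - 6 = -7$)
$q{\left(Z,v \right)} = \frac{1}{12} - Z$
$\left(q{\left(W,9 \right)} - 373\right)^{2} = \left(\left(\frac{1}{12} - -7\right) - 373\right)^{2} = \left(\left(\frac{1}{12} + 7\right) - 373\right)^{2} = \left(\frac{85}{12} - 373\right)^{2} = \left(- \frac{4391}{12}\right)^{2} = \frac{19280881}{144}$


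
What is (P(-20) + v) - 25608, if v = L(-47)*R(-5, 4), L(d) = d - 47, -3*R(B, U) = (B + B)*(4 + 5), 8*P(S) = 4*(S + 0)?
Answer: -28438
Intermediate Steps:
P(S) = S/2 (P(S) = (4*(S + 0))/8 = (4*S)/8 = S/2)
R(B, U) = -6*B (R(B, U) = -(B + B)*(4 + 5)/3 = -2*B*9/3 = -6*B)
L(d) = -47 + d
v = -2820 (v = (-47 - 47)*(-6*(-5)) = -94*30 = -2820)
(P(-20) + v) - 25608 = ((1/2)*(-20) - 2820) - 25608 = (-10 - 2820) - 25608 = -2830 - 25608 = -28438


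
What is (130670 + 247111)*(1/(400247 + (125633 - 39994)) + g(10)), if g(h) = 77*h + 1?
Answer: 47174534360189/161962 ≈ 2.9127e+8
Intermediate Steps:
g(h) = 1 + 77*h
(130670 + 247111)*(1/(400247 + (125633 - 39994)) + g(10)) = (130670 + 247111)*(1/(400247 + (125633 - 39994)) + (1 + 77*10)) = 377781*(1/(400247 + 85639) + (1 + 770)) = 377781*(1/485886 + 771) = 377781*(374618107/485886) = 47174534360189/161962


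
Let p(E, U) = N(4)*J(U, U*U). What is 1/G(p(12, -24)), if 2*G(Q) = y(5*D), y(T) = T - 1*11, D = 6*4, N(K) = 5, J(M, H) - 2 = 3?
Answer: 2/109 ≈ 0.018349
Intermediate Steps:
J(M, H) = 5 (J(M, H) = 2 + 3 = 5)
p(E, U) = 25 (p(E, U) = 5*5 = 25)
D = 24
y(T) = -11 + T (y(T) = T - 11 = -11 + T)
G(Q) = 109/2 (G(Q) = (-11 + 5*24)/2 = (-11 + 120)/2 = (1/2)*109 = 109/2)
1/G(p(12, -24)) = 1/(109/2) = 2/109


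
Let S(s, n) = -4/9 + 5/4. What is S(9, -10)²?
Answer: 841/1296 ≈ 0.64892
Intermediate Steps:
S(s, n) = 29/36 (S(s, n) = -4*⅑ + 5*(¼) = -4/9 + 5/4 = 29/36)
S(9, -10)² = (29/36)² = 841/1296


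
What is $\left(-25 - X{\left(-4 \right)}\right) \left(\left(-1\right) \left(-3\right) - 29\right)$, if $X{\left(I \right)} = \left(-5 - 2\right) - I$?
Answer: $572$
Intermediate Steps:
$X{\left(I \right)} = -7 - I$ ($X{\left(I \right)} = \left(-5 - 2\right) - I = -7 - I$)
$\left(-25 - X{\left(-4 \right)}\right) \left(\left(-1\right) \left(-3\right) - 29\right) = \left(-25 - \left(-7 - -4\right)\right) \left(\left(-1\right) \left(-3\right) - 29\right) = \left(-25 - \left(-7 + 4\right)\right) \left(3 - 29\right) = \left(-25 - -3\right) \left(-26\right) = \left(-25 + 3\right) \left(-26\right) = \left(-22\right) \left(-26\right) = 572$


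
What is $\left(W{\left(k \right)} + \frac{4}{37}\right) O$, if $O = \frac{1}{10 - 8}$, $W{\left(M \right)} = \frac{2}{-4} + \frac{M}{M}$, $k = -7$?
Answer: $\frac{45}{148} \approx 0.30405$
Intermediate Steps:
$W{\left(M \right)} = \frac{1}{2}$ ($W{\left(M \right)} = 2 \left(- \frac{1}{4}\right) + 1 = - \frac{1}{2} + 1 = \frac{1}{2}$)
$O = \frac{1}{2} \approx 0.5$
$\left(W{\left(k \right)} + \frac{4}{37}\right) O = \left(\frac{1}{2} + \frac{4}{37}\right) \frac{1}{2} = \frac{45}{74} \cdot \frac{1}{2} = \frac{45}{148}$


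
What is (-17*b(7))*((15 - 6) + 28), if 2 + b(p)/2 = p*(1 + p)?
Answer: -67932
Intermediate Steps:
b(p) = -4 + 2*p*(1 + p) (b(p) = -4 + 2*(p*(1 + p)) = -4 + 2*p*(1 + p))
(-17*b(7))*((15 - 6) + 28) = (-17*(-4 + 2*7 + 2*7²))*((15 - 6) + 28) = (-17*(-4 + 14 + 2*49))*(9 + 28) = -17*(-4 + 14 + 98)*37 = -17*108*37 = -1836*37 = -67932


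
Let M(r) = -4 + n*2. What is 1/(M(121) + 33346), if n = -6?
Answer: 1/33330 ≈ 3.0003e-5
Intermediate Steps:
M(r) = -16 (M(r) = -4 - 6*2 = -4 - 12 = -16)
1/(M(121) + 33346) = 1/(-16 + 33346) = 1/33330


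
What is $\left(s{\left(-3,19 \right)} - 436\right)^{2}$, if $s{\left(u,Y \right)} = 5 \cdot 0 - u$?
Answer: $187489$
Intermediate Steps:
$s{\left(u,Y \right)} = - u$ ($s{\left(u,Y \right)} = 0 - u = - u$)
$\left(s{\left(-3,19 \right)} - 436\right)^{2} = \left(\left(-1\right) \left(-3\right) - 436\right)^{2} = \left(3 - 436\right)^{2} = \left(-433\right)^{2} = 187489$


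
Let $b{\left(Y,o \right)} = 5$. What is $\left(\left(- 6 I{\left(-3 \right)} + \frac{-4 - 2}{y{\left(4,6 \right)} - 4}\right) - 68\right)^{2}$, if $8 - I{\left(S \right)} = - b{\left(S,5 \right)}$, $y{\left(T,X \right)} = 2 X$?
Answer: $\frac{344569}{16} \approx 21536.0$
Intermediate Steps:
$I{\left(S \right)} = 13$ ($I{\left(S \right)} = 8 - \left(-1\right) 5 = 8 - -5 = 8 + 5 = 13$)
$\left(\left(- 6 I{\left(-3 \right)} + \frac{-4 - 2}{y{\left(4,6 \right)} - 4}\right) - 68\right)^{2} = \left(\left(\left(-6\right) 13 + \frac{-4 - 2}{2 \cdot 6 - 4}\right) - 68\right)^{2} = \left(\left(-78 - \frac{6}{12 - 4}\right) - 68\right)^{2} = \left(\left(-78 - \frac{6}{8}\right) - 68\right)^{2} = \left(\left(-78 - \frac{3}{4}\right) - 68\right)^{2} = \left(- \frac{315}{4} - 68\right)^{2} = \left(- \frac{587}{4}\right)^{2} = \frac{344569}{16}$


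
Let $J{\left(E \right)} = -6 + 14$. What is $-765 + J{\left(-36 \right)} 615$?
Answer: $4155$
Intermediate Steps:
$J{\left(E \right)} = 8$
$-765 + J{\left(-36 \right)} 615 = -765 + 8 \cdot 615 = -765 + 4920 = 4155$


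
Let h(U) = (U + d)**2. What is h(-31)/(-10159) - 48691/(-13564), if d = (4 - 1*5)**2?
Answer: 482444269/137796676 ≈ 3.5011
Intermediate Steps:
d = 1 (d = (4 - 5)**2 = (-1)**2 = 1)
h(U) = (1 + U)**2 (h(U) = (U + 1)**2 = (1 + U)**2)
h(-31)/(-10159) - 48691/(-13564) = (1 - 31)**2/(-10159) - 48691/(-13564) = (-30)**2*(-1/10159) - 48691*(-1/13564) = 900*(-1/10159) + 48691/13564 = -900/10159 + 48691/13564 = 482444269/137796676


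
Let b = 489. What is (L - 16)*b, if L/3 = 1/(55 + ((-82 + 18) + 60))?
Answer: -132519/17 ≈ -7795.2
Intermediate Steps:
L = 1/17 (L = 3/(55 + ((-82 + 18) + 60)) = 3/(55 + (-64 + 60)) = 3/(55 - 4) = 3/51 = 3*(1/51) = 1/17 ≈ 0.058824)
(L - 16)*b = (1/17 - 16)*489 = -271/17*489 = -132519/17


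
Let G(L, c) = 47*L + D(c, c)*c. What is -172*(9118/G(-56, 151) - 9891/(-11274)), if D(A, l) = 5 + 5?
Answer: 1314347030/1054119 ≈ 1246.9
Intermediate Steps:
D(A, l) = 10
G(L, c) = 10*c + 47*L (G(L, c) = 47*L + 10*c = 10*c + 47*L)
-172*(9118/G(-56, 151) - 9891/(-11274)) = -172*(9118/(10*151 + 47*(-56)) - 9891/(-11274)) = -172*(9118/(1510 - 2632) - 9891*(-1/11274)) = -172*(9118/(-1122) + 3297/3758) = -172*(9118*(-1/1122) + 3297/3758) = -172*(-4559/561 + 3297/3758) = -172*(-15283105/2108238) = 1314347030/1054119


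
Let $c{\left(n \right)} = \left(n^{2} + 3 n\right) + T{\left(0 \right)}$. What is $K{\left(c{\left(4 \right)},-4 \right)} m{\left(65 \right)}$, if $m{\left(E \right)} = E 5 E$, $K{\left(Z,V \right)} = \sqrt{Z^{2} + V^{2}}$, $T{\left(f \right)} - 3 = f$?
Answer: $21125 \sqrt{977} \approx 6.603 \cdot 10^{5}$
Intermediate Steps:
$T{\left(f \right)} = 3 + f$
$c{\left(n \right)} = 3 + n^{2} + 3 n$ ($c{\left(n \right)} = \left(n^{2} + 3 n\right) + \left(3 + 0\right) = \left(n^{2} + 3 n\right) + 3 = 3 + n^{2} + 3 n$)
$K{\left(Z,V \right)} = \sqrt{V^{2} + Z^{2}}$
$m{\left(E \right)} = 5 E^{2}$ ($m{\left(E \right)} = 5 E E = 5 E^{2}$)
$K{\left(c{\left(4 \right)},-4 \right)} m{\left(65 \right)} = \sqrt{\left(-4\right)^{2} + \left(3 + 4^{2} + 3 \cdot 4\right)^{2}} \cdot 5 \cdot 65^{2} = \sqrt{16 + \left(3 + 16 + 12\right)^{2}} \cdot 5 \cdot 4225 = \sqrt{16 + 31^{2}} \cdot 21125 = \sqrt{16 + 961} \cdot 21125 = \sqrt{977} \cdot 21125 = 21125 \sqrt{977}$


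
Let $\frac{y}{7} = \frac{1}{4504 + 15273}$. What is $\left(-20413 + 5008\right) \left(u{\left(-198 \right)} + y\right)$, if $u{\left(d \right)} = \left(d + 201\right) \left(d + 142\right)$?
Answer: $\frac{51183559245}{19777} \approx 2.588 \cdot 10^{6}$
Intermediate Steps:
$y = \frac{7}{19777}$ ($y = \frac{7}{4504 + 15273} = \frac{7}{19777} \approx 0.00035395$)
$u{\left(d \right)} = \left(142 + d\right) \left(201 + d\right)$ ($u{\left(d \right)} = \left(201 + d\right) \left(142 + d\right) = \left(142 + d\right) \left(201 + d\right)$)
$\left(-20413 + 5008\right) \left(u{\left(-198 \right)} + y\right) = \left(-20413 + 5008\right) \left(\left(28542 + \left(-198\right)^{2} + 343 \left(-198\right)\right) + \frac{7}{19777}\right) = - 15405 \left(\left(28542 + 39204 - 67914\right) + \frac{7}{19777}\right) = - 15405 \left(-168 + \frac{7}{19777}\right) = \left(-15405\right) \left(- \frac{3322529}{19777}\right) = \frac{51183559245}{19777}$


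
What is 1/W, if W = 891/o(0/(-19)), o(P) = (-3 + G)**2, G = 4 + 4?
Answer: 25/891 ≈ 0.028058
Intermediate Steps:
G = 8
o(P) = 25 (o(P) = (-3 + 8)**2 = 5**2 = 25)
W = 891/25 ≈ 35.640
1/W = 1/(891/25) = 25/891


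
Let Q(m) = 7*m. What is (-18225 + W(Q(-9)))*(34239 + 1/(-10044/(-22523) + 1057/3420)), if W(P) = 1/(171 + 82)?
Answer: -9181845998965543116/14713794623 ≈ -6.2403e+8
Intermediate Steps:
W(P) = 1/253
(-18225 + W(Q(-9)))*(34239 + 1/(-10044/(-22523) + 1057/3420)) = (-18225 + 1/253)*(34239 + 1/(-10044/(-22523) + 1057/3420)) = -4610924*(34239 + 1/(-10044*(-1/22523) + 1057*(1/3420)))/253 = -4610924*(34239 + 1/(10044/22523 + 1057/3420))/253 = -4610924*(34239 + 1/(58157291/77028660))/253 = -4610924*(34239 + 77028660/58157291)/253 = -4610924/253*1991324515209/58157291 = -9181845998965543116/14713794623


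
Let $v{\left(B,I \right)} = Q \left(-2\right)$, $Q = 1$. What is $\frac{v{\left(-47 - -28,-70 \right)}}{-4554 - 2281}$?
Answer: $\frac{2}{6835} \approx 0.00029261$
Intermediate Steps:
$v{\left(B,I \right)} = -2$ ($v{\left(B,I \right)} = 1 \left(-2\right) = -2$)
$\frac{v{\left(-47 - -28,-70 \right)}}{-4554 - 2281} = - \frac{2}{-4554 - 2281} = - \frac{2}{-6835} = \left(-2\right) \left(- \frac{1}{6835}\right) = \frac{2}{6835}$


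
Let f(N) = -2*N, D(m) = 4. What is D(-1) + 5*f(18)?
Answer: -176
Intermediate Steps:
D(-1) + 5*f(18) = 4 + 5*(-2*18) = 4 + 5*(-36) = 4 - 180 = -176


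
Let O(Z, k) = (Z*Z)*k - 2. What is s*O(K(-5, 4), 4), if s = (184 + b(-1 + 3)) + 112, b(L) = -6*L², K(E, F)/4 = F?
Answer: 277984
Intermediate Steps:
K(E, F) = 4*F
O(Z, k) = -2 + k*Z² (O(Z, k) = Z²*k - 2 = k*Z² - 2 = -2 + k*Z²)
s = 272 (s = (184 - 6*(-1 + 3)²) + 112 = (184 - 6*2²) + 112 = (184 - 6*4) + 112 = (184 - 24) + 112 = 160 + 112 = 272)
s*O(K(-5, 4), 4) = 272*(-2 + 4*(4*4)²) = 272*(-2 + 4*16²) = 272*(-2 + 4*256) = 272*(-2 + 1024) = 272*1022 = 277984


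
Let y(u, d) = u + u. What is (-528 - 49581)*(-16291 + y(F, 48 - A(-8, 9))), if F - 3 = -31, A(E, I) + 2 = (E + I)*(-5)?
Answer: 819131823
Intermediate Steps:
A(E, I) = -2 - 5*E - 5*I (A(E, I) = -2 + (E + I)*(-5) = -2 + (-5*E - 5*I) = -2 - 5*E - 5*I)
F = -28 (F = 3 - 31 = -28)
y(u, d) = 2*u
(-528 - 49581)*(-16291 + y(F, 48 - A(-8, 9))) = (-528 - 49581)*(-16291 + 2*(-28)) = -50109*(-16291 - 56) = -50109*(-16347) = 819131823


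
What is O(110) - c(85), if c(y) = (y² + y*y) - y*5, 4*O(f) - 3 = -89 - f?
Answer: -14074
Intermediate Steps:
O(f) = -43/2 - f/4 (O(f) = ¾ + (-89 - f)/4 = ¾ + (-89/4 - f/4) = -43/2 - f/4)
c(y) = -5*y + 2*y² (c(y) = (y² + y²) - 5*y = 2*y² - 5*y = -5*y + 2*y²)
O(110) - c(85) = (-43/2 - ¼*110) - 85*(-5 + 2*85) = (-43/2 - 55/2) - 85*(-5 + 170) = -49 - 85*165 = -49 - 1*14025 = -49 - 14025 = -14074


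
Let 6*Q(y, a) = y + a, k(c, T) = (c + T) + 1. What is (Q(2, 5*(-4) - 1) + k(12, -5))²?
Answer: 841/36 ≈ 23.361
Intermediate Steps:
k(c, T) = 1 + T + c (k(c, T) = (T + c) + 1 = 1 + T + c)
Q(y, a) = a/6 + y/6 (Q(y, a) = (y + a)/6 = (a + y)/6 = a/6 + y/6)
(Q(2, 5*(-4) - 1) + k(12, -5))² = (((5*(-4) - 1)/6 + (⅙)*2) + (1 - 5 + 12))² = (((-20 - 1)/6 + ⅓) + 8)² = (((⅙)*(-21) + ⅓) + 8)² = ((-7/2 + ⅓) + 8)² = (-19/6 + 8)² = (29/6)² = 841/36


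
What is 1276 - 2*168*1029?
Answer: -344468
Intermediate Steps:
1276 - 2*168*1029 = 1276 - 336*1029 = 1276 - 345744 = -344468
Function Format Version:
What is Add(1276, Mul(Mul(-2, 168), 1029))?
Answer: -344468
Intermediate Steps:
Add(1276, Mul(Mul(-2, 168), 1029)) = Add(1276, Mul(-336, 1029)) = Add(1276, -345744) = -344468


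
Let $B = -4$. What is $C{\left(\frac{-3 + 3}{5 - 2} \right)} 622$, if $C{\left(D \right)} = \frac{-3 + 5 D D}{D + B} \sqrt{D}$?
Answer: $0$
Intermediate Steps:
$C{\left(D \right)} = \frac{\sqrt{D} \left(-3 + 5 D^{2}\right)}{-4 + D}$ ($C{\left(D \right)} = \frac{-3 + 5 D D}{D - 4} \sqrt{D} = \frac{-3 + 5 D^{2}}{-4 + D} \sqrt{D} = \frac{\sqrt{D} \left(-3 + 5 D^{2}\right)}{-4 + D}$)
$C{\left(\frac{-3 + 3}{5 - 2} \right)} 622 = \frac{\sqrt{\frac{-3 + 3}{5 - 2}} \left(-3 + 5 \left(\frac{-3 + 3}{5 - 2}\right)^{2}\right)}{-4 + \frac{-3 + 3}{5 - 2}} \cdot 622 = \frac{\sqrt{\frac{0}{3}} \left(-3 + 5 \left(\frac{0}{3}\right)^{2}\right)}{-4 + \frac{0}{3}} \cdot 622 = \frac{\sqrt{0 \cdot \frac{1}{3}} \left(-3 + 5 \left(0 \cdot \frac{1}{3}\right)^{2}\right)}{-4 + 0 \cdot \frac{1}{3}} \cdot 622 = \frac{\sqrt{0} \left(-3 + 5 \cdot 0^{2}\right)}{-4 + 0} \cdot 622 = \frac{0 \left(-3 + 5 \cdot 0\right)}{-4} \cdot 622 = 0 \left(- \frac{1}{4}\right) \left(-3 + 0\right) 622 = 0 \left(- \frac{1}{4}\right) \left(-3\right) 622 = 0 \cdot 622 = 0$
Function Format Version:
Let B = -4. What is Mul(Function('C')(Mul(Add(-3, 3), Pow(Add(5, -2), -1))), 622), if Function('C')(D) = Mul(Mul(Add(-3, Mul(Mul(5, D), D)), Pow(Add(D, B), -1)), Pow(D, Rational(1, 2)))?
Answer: 0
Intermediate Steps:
Function('C')(D) = Mul(Pow(D, Rational(1, 2)), Pow(Add(-4, D), -1), Add(-3, Mul(5, Pow(D, 2)))) (Function('C')(D) = Mul(Mul(Add(-3, Mul(Mul(5, D), D)), Pow(Add(D, -4), -1)), Pow(D, Rational(1, 2))) = Mul(Mul(Add(-3, Mul(5, Pow(D, 2))), Pow(Add(-4, D), -1)), Pow(D, Rational(1, 2))) = Mul(Mul(Pow(Add(-4, D), -1), Add(-3, Mul(5, Pow(D, 2)))), Pow(D, Rational(1, 2))) = Mul(Pow(D, Rational(1, 2)), Pow(Add(-4, D), -1), Add(-3, Mul(5, Pow(D, 2)))))
Mul(Function('C')(Mul(Add(-3, 3), Pow(Add(5, -2), -1))), 622) = Mul(Mul(Pow(Mul(Add(-3, 3), Pow(Add(5, -2), -1)), Rational(1, 2)), Pow(Add(-4, Mul(Add(-3, 3), Pow(Add(5, -2), -1))), -1), Add(-3, Mul(5, Pow(Mul(Add(-3, 3), Pow(Add(5, -2), -1)), 2)))), 622) = Mul(Mul(Pow(Mul(0, Pow(3, -1)), Rational(1, 2)), Pow(Add(-4, Mul(0, Pow(3, -1))), -1), Add(-3, Mul(5, Pow(Mul(0, Pow(3, -1)), 2)))), 622) = Mul(Mul(Pow(Mul(0, Rational(1, 3)), Rational(1, 2)), Pow(Add(-4, Mul(0, Rational(1, 3))), -1), Add(-3, Mul(5, Pow(Mul(0, Rational(1, 3)), 2)))), 622) = Mul(Mul(Pow(0, Rational(1, 2)), Pow(Add(-4, 0), -1), Add(-3, Mul(5, Pow(0, 2)))), 622) = Mul(Mul(0, Pow(-4, -1), Add(-3, Mul(5, 0))), 622) = Mul(Mul(0, Rational(-1, 4), Add(-3, 0)), 622) = Mul(Mul(0, Rational(-1, 4), -3), 622) = Mul(0, 622) = 0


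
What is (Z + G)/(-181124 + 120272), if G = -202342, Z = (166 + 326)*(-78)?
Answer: 120359/30426 ≈ 3.9558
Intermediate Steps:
Z = -38376 (Z = 492*(-78) = -38376)
(Z + G)/(-181124 + 120272) = (-38376 - 202342)/(-181124 + 120272) = -240718/(-60852) = -240718*(-1/60852) = 120359/30426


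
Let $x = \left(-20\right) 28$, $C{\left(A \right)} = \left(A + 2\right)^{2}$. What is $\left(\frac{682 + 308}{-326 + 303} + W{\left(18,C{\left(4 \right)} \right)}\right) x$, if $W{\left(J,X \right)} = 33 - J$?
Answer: $\frac{361200}{23} \approx 15704.0$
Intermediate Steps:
$C{\left(A \right)} = \left(2 + A\right)^{2}$
$x = -560$
$\left(\frac{682 + 308}{-326 + 303} + W{\left(18,C{\left(4 \right)} \right)}\right) x = \left(\frac{682 + 308}{-326 + 303} + \left(33 - 18\right)\right) \left(-560\right) = \left(\frac{990}{-23} + \left(33 - 18\right)\right) \left(-560\right) = \left(990 \left(- \frac{1}{23}\right) + 15\right) \left(-560\right) = \left(- \frac{990}{23} + 15\right) \left(-560\right) = \left(- \frac{645}{23}\right) \left(-560\right) = \frac{361200}{23}$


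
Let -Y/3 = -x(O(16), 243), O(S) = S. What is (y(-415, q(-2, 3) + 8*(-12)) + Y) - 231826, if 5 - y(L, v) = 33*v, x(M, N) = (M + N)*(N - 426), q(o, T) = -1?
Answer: -370811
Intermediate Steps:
x(M, N) = (-426 + N)*(M + N) (x(M, N) = (M + N)*(-426 + N) = (-426 + N)*(M + N))
y(L, v) = 5 - 33*v
Y = -142191 (Y = -(-3)*(243**2 - 426*16 - 426*243 + 16*243) = -(-3)*(59049 - 6816 - 103518 + 3888) = -(-3)*(-47397) = -3*47397 = -142191)
(y(-415, q(-2, 3) + 8*(-12)) + Y) - 231826 = ((5 - 33*(-1 + 8*(-12))) - 142191) - 231826 = ((5 - 33*(-1 - 96)) - 142191) - 231826 = ((5 - 33*(-97)) - 142191) - 231826 = ((5 + 3201) - 142191) - 231826 = (3206 - 142191) - 231826 = -138985 - 231826 = -370811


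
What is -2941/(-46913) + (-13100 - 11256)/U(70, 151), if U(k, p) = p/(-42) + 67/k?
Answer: 119975182597/12994901 ≈ 9232.5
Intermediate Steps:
U(k, p) = 67/k - p/42 (U(k, p) = p*(-1/42) + 67/k = -p/42 + 67/k = 67/k - p/42)
-2941/(-46913) + (-13100 - 11256)/U(70, 151) = -2941/(-46913) + (-13100 - 11256)/(67/70 - 1/42*151) = -2941*(-1/46913) - 24356/(67*(1/70) - 151/42) = 2941/46913 - 24356/(67/70 - 151/42) = 2941/46913 - 24356/(-277/105) = 2941/46913 - 24356*(-105/277) = 2941/46913 + 2557380/277 = 119975182597/12994901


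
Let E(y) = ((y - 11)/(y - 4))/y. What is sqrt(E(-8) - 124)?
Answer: I*sqrt(71538)/24 ≈ 11.144*I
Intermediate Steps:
E(y) = (-11 + y)/(y*(-4 + y)) (E(y) = ((-11 + y)/(-4 + y))/y = (-11 + y)/(y*(-4 + y)))
sqrt(E(-8) - 124) = sqrt((-11 - 8)/((-8)*(-4 - 8)) - 124) = sqrt(-1/8*(-19)/(-12) - 124) = sqrt(-1/8*(-1/12)*(-19) - 124) = sqrt(-19/96 - 124) = sqrt(-11923/96) = I*sqrt(71538)/24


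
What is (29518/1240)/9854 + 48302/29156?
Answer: 73882604091/44531999720 ≈ 1.6591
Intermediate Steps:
(29518/1240)/9854 + 48302/29156 = (29518*(1/1240))*(1/9854) + 48302*(1/29156) = (14759/620)*(1/9854) + 24151/14578 = 14759/6109480 + 24151/14578 = 73882604091/44531999720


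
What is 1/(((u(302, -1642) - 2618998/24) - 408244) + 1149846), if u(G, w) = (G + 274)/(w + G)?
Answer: 4020/2542556147 ≈ 1.5811e-6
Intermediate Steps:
u(G, w) = (274 + G)/(G + w)
1/(((u(302, -1642) - 2618998/24) - 408244) + 1149846) = 1/((((274 + 302)/(302 - 1642) - 2618998/24) - 408244) + 1149846) = 1/(((576/(-1340) - 2618998/24) - 408244) + 1149846) = 1/(((-1/1340*576 - 68921*19/12) - 408244) + 1149846) = 1/(((-144/335 - 1309499/12) - 408244) + 1149846) = 1/((-438683893/4020 - 408244) + 1149846) = 1/(-2079824773/4020 + 1149846) = 1/(2542556147/4020) = 4020/2542556147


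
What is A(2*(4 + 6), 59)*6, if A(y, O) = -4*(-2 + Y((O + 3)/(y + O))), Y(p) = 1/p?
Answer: 540/31 ≈ 17.419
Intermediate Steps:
Y(p) = 1/p
A(y, O) = 8 - 4*(O + y)/(3 + O) (A(y, O) = -4*(-2 + 1/((O + 3)/(y + O))) = -4*(-2 + 1/((3 + O)/(O + y))) = -4*(-2 + (O + y)/(3 + O)) = 8 - 4*(O + y)/(3 + O))
A(2*(4 + 6), 59)*6 = (4*(6 + 59 - 2*(4 + 6))/(3 + 59))*6 = (4*(6 + 59 - 2*10)/62)*6 = (4*(1/62)*(6 + 59 - 1*20))*6 = (4*(1/62)*(6 + 59 - 20))*6 = (4*(1/62)*45)*6 = (90/31)*6 = 540/31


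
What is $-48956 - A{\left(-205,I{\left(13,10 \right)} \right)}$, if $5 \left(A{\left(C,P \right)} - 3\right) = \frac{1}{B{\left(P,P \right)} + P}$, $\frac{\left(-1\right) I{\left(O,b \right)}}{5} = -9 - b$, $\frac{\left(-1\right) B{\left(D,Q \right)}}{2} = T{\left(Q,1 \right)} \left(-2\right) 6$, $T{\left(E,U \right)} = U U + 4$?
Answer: $- \frac{52630926}{1075} \approx -48959.0$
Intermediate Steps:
$T{\left(E,U \right)} = 4 + U^{2}$ ($T{\left(E,U \right)} = U^{2} + 4 = 4 + U^{2}$)
$B{\left(D,Q \right)} = 120$ ($B{\left(D,Q \right)} = - 2 \left(4 + 1^{2}\right) \left(-2\right) 6 = - 2 \left(4 + 1\right) \left(-2\right) 6 = - 2 \cdot 5 \left(-2\right) 6 = - 2 \left(\left(-10\right) 6\right) = \left(-2\right) \left(-60\right) = 120$)
$I{\left(O,b \right)} = 45 + 5 b$ ($I{\left(O,b \right)} = - 5 \left(-9 - b\right) = 45 + 5 b$)
$A{\left(C,P \right)} = 3 + \frac{1}{5 \left(120 + P\right)}$
$-48956 - A{\left(-205,I{\left(13,10 \right)} \right)} = -48956 - \frac{1801 + 15 \left(45 + 5 \cdot 10\right)}{5 \left(120 + \left(45 + 5 \cdot 10\right)\right)} = -48956 - \frac{1801 + 15 \left(45 + 50\right)}{5 \left(120 + \left(45 + 50\right)\right)} = -48956 - \frac{1801 + 15 \cdot 95}{5 \left(120 + 95\right)} = -48956 - \frac{1801 + 1425}{5 \cdot 215} = -48956 - \frac{1}{5} \cdot \frac{1}{215} \cdot 3226 = -48956 - \frac{3226}{1075} = - \frac{52630926}{1075}$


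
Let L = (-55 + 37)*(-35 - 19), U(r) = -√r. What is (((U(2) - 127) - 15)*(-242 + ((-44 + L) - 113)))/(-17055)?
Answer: 27122/5685 + 191*√2/5685 ≈ 4.8183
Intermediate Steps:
L = 972 (L = -18*(-54) = 972)
(((U(2) - 127) - 15)*(-242 + ((-44 + L) - 113)))/(-17055) = (((-√2 - 127) - 15)*(-242 + ((-44 + 972) - 113)))/(-17055) = (((-127 - √2) - 15)*(-242 + (928 - 113)))*(-1/17055) = ((-142 - √2)*(-242 + 815))*(-1/17055) = ((-142 - √2)*573)*(-1/17055) = (-81366 - 573*√2)*(-1/17055) = 27122/5685 + 191*√2/5685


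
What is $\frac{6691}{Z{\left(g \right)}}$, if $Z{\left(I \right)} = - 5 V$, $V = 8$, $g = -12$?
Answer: $- \frac{6691}{40} \approx -167.27$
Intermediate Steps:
$Z{\left(I \right)} = -40$ ($Z{\left(I \right)} = \left(-5\right) 8 = -40$)
$\frac{6691}{Z{\left(g \right)}} = \frac{6691}{-40} = 6691 \left(- \frac{1}{40}\right) = - \frac{6691}{40}$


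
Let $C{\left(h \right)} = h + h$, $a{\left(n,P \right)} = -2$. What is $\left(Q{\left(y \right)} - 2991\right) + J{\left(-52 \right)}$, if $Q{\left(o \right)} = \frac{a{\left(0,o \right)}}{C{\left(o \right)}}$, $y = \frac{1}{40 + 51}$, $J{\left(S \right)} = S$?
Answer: $-3134$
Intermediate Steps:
$C{\left(h \right)} = 2 h$
$y = \frac{1}{91} \approx 0.010989$
$Q{\left(o \right)} = - \frac{1}{o}$ ($Q{\left(o \right)} = - \frac{2}{2 o} = - 2 \frac{1}{2 o} = - \frac{1}{o}$)
$\left(Q{\left(y \right)} - 2991\right) + J{\left(-52 \right)} = \left(- \frac{1}{\frac{1}{91}} - 2991\right) - 52 = \left(\left(-1\right) 91 - 2991\right) - 52 = \left(-91 - 2991\right) - 52 = -3082 - 52 = -3134$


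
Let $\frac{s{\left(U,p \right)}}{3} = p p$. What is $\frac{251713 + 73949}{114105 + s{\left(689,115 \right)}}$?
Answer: $\frac{54277}{25630} \approx 2.1177$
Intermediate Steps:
$s{\left(U,p \right)} = 3 p^{2}$ ($s{\left(U,p \right)} = 3 p p = 3 p^{2}$)
$\frac{251713 + 73949}{114105 + s{\left(689,115 \right)}} = \frac{251713 + 73949}{114105 + 3 \cdot 115^{2}} = \frac{325662}{114105 + 3 \cdot 13225} = \frac{325662}{114105 + 39675} = \frac{325662}{153780} = 325662 \cdot \frac{1}{153780} = \frac{54277}{25630}$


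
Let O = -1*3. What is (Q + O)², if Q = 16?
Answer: 169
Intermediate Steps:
O = -3
(Q + O)² = (16 - 3)² = 13² = 169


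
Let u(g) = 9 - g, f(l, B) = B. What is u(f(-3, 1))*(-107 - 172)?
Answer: -2232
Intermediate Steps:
u(f(-3, 1))*(-107 - 172) = (9 - 1*1)*(-107 - 172) = (9 - 1)*(-279) = 8*(-279) = -2232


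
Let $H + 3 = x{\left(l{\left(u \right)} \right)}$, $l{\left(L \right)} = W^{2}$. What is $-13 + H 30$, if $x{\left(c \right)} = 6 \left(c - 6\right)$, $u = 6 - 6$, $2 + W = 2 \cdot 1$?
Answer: $-1183$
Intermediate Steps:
$W = 0$ ($W = -2 + 2 \cdot 1 = -2 + 2 = 0$)
$u = 0$ ($u = 6 - 6 = 0$)
$l{\left(L \right)} = 0$ ($l{\left(L \right)} = 0^{2} = 0$)
$x{\left(c \right)} = -36 + 6 c$ ($x{\left(c \right)} = 6 \left(-6 + c\right) = -36 + 6 c$)
$H = -39$ ($H = -3 + \left(-36 + 6 \cdot 0\right) = -3 + \left(-36 + 0\right) = -3 - 36 = -39$)
$-13 + H 30 = -13 - 1170 = -1183$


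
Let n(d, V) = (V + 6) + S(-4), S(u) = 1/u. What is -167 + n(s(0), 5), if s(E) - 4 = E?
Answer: -625/4 ≈ -156.25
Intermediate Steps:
s(E) = 4 + E
n(d, V) = 23/4 + V (n(d, V) = (V + 6) + 1/(-4) = (6 + V) - ¼ = 23/4 + V)
-167 + n(s(0), 5) = -167 + (23/4 + 5) = -167 + 43/4 = -625/4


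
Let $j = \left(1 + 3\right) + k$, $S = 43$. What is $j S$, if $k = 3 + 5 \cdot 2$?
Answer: $731$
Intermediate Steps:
$k = 13$ ($k = 3 + 10 = 13$)
$j = 17$ ($j = \left(1 + 3\right) + 13 = 4 + 13 = 17$)
$j S = 17 \cdot 43 = 731$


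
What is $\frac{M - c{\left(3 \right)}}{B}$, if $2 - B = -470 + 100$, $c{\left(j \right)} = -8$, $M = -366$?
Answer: $- \frac{179}{186} \approx -0.96237$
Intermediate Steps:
$B = 372$ ($B = 2 - \left(-470 + 100\right) = 2 - -370 = 2 + 370 = 372$)
$\frac{M - c{\left(3 \right)}}{B} = \frac{-366 - -8}{372} = \left(-366 + 8\right) \frac{1}{372} = \left(-358\right) \frac{1}{372} = - \frac{179}{186}$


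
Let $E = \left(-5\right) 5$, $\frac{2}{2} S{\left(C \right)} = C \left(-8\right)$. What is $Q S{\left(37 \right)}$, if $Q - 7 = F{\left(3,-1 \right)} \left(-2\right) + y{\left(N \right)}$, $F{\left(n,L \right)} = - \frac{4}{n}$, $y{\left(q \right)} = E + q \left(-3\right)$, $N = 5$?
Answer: $\frac{26936}{3} \approx 8978.7$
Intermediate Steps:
$S{\left(C \right)} = - 8 C$ ($S{\left(C \right)} = C \left(-8\right) = - 8 C$)
$E = -25$
$y{\left(q \right)} = -25 - 3 q$ ($y{\left(q \right)} = -25 + q \left(-3\right) = -25 - 3 q$)
$Q = - \frac{91}{3}$ ($Q = 7 + \left(- \frac{4}{3} \left(-2\right) - 40\right) = 7 + \left(\left(-4\right) \frac{1}{3} \left(-2\right) - 40\right) = 7 - \frac{112}{3} = - \frac{91}{3} \approx -30.333$)
$Q S{\left(37 \right)} = - \frac{91 \left(\left(-8\right) 37\right)}{3} = \left(- \frac{91}{3}\right) \left(-296\right) = \frac{26936}{3}$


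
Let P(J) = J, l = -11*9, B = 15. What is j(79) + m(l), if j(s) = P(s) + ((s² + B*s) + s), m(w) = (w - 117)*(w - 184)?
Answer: 68712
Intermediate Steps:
l = -99
m(w) = (-184 + w)*(-117 + w) (m(w) = (-117 + w)*(-184 + w) = (-184 + w)*(-117 + w))
j(s) = s² + 17*s (j(s) = s + ((s² + 15*s) + s) = s + (s² + 16*s) = s² + 17*s)
j(79) + m(l) = 79*(17 + 79) + (21528 + (-99)² - 301*(-99)) = 79*96 + (21528 + 9801 + 29799) = 7584 + 61128 = 68712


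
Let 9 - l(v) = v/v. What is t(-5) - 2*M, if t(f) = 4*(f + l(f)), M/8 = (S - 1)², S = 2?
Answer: -4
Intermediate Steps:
l(v) = 8 (l(v) = 9 - v/v = 9 - 1*1 = 9 - 1 = 8)
M = 8 (M = 8*(2 - 1)² = 8*1² = 8*1 = 8)
t(f) = 32 + 4*f (t(f) = 4*(f + 8) = 4*(8 + f) = 32 + 4*f)
t(-5) - 2*M = (32 + 4*(-5)) - 2*8 = (32 - 20) - 16 = 12 - 16 = -4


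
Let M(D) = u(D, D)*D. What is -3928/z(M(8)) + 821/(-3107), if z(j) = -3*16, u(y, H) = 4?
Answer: 1520611/18642 ≈ 81.569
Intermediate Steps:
M(D) = 4*D
z(j) = -48
-3928/z(M(8)) + 821/(-3107) = -3928/(-48) + 821/(-3107) = -3928*(-1/48) + 821*(-1/3107) = 491/6 - 821/3107 = 1520611/18642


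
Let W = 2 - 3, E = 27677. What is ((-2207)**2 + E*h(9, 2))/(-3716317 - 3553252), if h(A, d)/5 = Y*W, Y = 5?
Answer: -4178924/7269569 ≈ -0.57485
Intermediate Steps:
W = -1 (W = 2 - 1*3 = 2 - 3 = -1)
h(A, d) = -25 (h(A, d) = 5*(5*(-1)) = 5*(-5) = -25)
((-2207)**2 + E*h(9, 2))/(-3716317 - 3553252) = ((-2207)**2 + 27677*(-25))/(-3716317 - 3553252) = (4870849 - 691925)/(-7269569) = 4178924*(-1/7269569) = -4178924/7269569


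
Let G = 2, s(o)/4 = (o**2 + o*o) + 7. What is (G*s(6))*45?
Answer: 28440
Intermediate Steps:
s(o) = 28 + 8*o**2 (s(o) = 4*((o**2 + o*o) + 7) = 4*((o**2 + o**2) + 7) = 4*(2*o**2 + 7) = 4*(7 + 2*o**2) = 28 + 8*o**2)
(G*s(6))*45 = (2*(28 + 8*6**2))*45 = (2*(28 + 8*36))*45 = (2*(28 + 288))*45 = (2*316)*45 = 632*45 = 28440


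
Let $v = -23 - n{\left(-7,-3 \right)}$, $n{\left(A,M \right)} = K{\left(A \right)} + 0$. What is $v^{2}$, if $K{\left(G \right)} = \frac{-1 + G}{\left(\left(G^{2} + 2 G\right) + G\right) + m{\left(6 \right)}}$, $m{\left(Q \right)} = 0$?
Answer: $\frac{25281}{49} \approx 515.94$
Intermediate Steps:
$K{\left(G \right)} = \frac{-1 + G}{G^{2} + 3 G}$ ($K{\left(G \right)} = \frac{-1 + G}{\left(\left(G^{2} + 2 G\right) + G\right) + 0} = \frac{-1 + G}{\left(G^{2} + 3 G\right) + 0} = \frac{-1 + G}{G^{2} + 3 G}$)
$n{\left(A,M \right)} = \frac{-1 + A}{A \left(3 + A\right)}$ ($n{\left(A,M \right)} = \frac{-1 + A}{A \left(3 + A\right)} + 0 = \frac{-1 + A}{A \left(3 + A\right)}$)
$v = - \frac{159}{7}$ ($v = -23 - \frac{-1 - 7}{\left(-7\right) \left(3 - 7\right)} = -23 - \left(- \frac{1}{7}\right) \frac{1}{-4} \left(-8\right) = -23 - \left(- \frac{1}{7}\right) \left(- \frac{1}{4}\right) \left(-8\right) = -23 - - \frac{2}{7} = -23 + \frac{2}{7} = - \frac{159}{7} \approx -22.714$)
$v^{2} = \left(- \frac{159}{7}\right)^{2} = \frac{25281}{49}$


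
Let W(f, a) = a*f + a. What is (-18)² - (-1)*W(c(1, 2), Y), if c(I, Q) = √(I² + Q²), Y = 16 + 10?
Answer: 350 + 26*√5 ≈ 408.14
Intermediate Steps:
Y = 26
W(f, a) = a + a*f
(-18)² - (-1)*W(c(1, 2), Y) = (-18)² - (-1)*26*(1 + √(1² + 2²)) = 324 - (-1)*26*(1 + √(1 + 4)) = 324 - (-1)*26*(1 + √5) = 324 - (-1)*(26 + 26*√5) = 324 - (-26 - 26*√5) = 324 + (26 + 26*√5) = 350 + 26*√5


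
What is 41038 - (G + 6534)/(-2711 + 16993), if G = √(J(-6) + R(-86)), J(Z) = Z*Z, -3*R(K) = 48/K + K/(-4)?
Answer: 293049091/7141 - √1931646/3684756 ≈ 41038.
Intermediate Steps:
R(K) = -16/K + K/12 (R(K) = -(48/K + K/(-4))/3 = -(48/K + K*(-¼))/3 = -(48/K - K/4)/3 = -16/K + K/12)
J(Z) = Z²
G = √1931646/258 (G = √((-6)² + (-16/(-86) + (1/12)*(-86))) = √(36 + (-16*(-1/86) - 43/6)) = √(36 + (8/43 - 43/6)) = √(36 - 1801/258) = √(7487/258) = √1931646/258 ≈ 5.3870)
41038 - (G + 6534)/(-2711 + 16993) = 41038 - (√1931646/258 + 6534)/(-2711 + 16993) = 41038 - (6534 + √1931646/258)/14282 = 41038 - (3267/7141 + √1931646/3684756) = 41038 + (-3267/7141 - √1931646/3684756) = 293049091/7141 - √1931646/3684756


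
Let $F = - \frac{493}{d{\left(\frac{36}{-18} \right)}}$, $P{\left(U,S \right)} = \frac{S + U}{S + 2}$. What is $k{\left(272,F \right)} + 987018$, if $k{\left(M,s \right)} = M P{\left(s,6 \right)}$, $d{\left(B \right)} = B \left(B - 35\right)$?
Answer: $\frac{36518833}{37} \approx 9.87 \cdot 10^{5}$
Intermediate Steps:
$d{\left(B \right)} = B \left(-35 + B\right)$
$P{\left(U,S \right)} = \frac{S + U}{2 + S}$
$F = - \frac{493}{74}$ ($F = - \frac{493}{\frac{36}{-18} \left(-35 + \frac{36}{-18}\right)} = - \frac{493}{36 \left(- \frac{1}{18}\right) \left(-35 + 36 \left(- \frac{1}{18}\right)\right)} = - \frac{493}{\left(-2\right) \left(-35 - 2\right)} = - \frac{493}{\left(-2\right) \left(-37\right)} = - \frac{493}{74} \approx -6.6622$)
$k{\left(M,s \right)} = M \left(\frac{3}{4} + \frac{s}{8}\right)$ ($k{\left(M,s \right)} = M \frac{6 + s}{2 + 6} = M \frac{6 + s}{8} = M \left(\frac{3}{4} + \frac{s}{8}\right)$)
$k{\left(272,F \right)} + 987018 = \frac{1}{8} \cdot 272 \left(6 - \frac{493}{74}\right) + 987018 = \frac{1}{8} \cdot 272 \left(- \frac{49}{74}\right) + 987018 = - \frac{833}{37} + 987018 = \frac{36518833}{37}$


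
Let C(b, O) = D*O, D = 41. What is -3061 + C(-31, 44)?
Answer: -1257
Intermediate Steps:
C(b, O) = 41*O
-3061 + C(-31, 44) = -3061 + 41*44 = -3061 + 1804 = -1257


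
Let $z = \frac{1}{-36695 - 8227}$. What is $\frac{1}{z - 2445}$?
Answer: $- \frac{44922}{109834291} \approx -0.000409$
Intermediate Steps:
$z = - \frac{1}{44922}$ ($z = \frac{1}{-44922} = - \frac{1}{44922} \approx -2.2261 \cdot 10^{-5}$)
$\frac{1}{z - 2445} = \frac{1}{- \frac{1}{44922} - 2445} = \frac{1}{- \frac{109834291}{44922}} = - \frac{44922}{109834291}$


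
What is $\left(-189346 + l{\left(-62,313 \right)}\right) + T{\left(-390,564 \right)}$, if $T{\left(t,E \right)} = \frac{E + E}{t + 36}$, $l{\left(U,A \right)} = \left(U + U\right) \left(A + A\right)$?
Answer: $- \frac{15751418}{59} \approx -2.6697 \cdot 10^{5}$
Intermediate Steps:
$l{\left(U,A \right)} = 4 A U$ ($l{\left(U,A \right)} = 2 U 2 A = 4 A U$)
$T{\left(t,E \right)} = \frac{2 E}{36 + t}$
$\left(-189346 + l{\left(-62,313 \right)}\right) + T{\left(-390,564 \right)} = \left(-189346 + 4 \cdot 313 \left(-62\right)\right) + 2 \cdot 564 \frac{1}{36 - 390} = \left(-189346 - 77624\right) + 2 \cdot 564 \frac{1}{-354} = -266970 + 2 \cdot 564 \left(- \frac{1}{354}\right) = -266970 - \frac{188}{59} = - \frac{15751418}{59}$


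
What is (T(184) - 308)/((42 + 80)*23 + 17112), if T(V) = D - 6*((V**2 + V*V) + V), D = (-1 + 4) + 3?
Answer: -203839/9959 ≈ -20.468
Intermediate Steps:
D = 6 (D = 3 + 3 = 6)
T(V) = 6 - 12*V**2 - 6*V (T(V) = 6 - 6*((V**2 + V*V) + V) = 6 - 6*((V**2 + V**2) + V) = 6 - 6*(2*V**2 + V) = 6 - 6*(V + 2*V**2) = 6 + (-12*V**2 - 6*V) = 6 - 12*V**2 - 6*V)
(T(184) - 308)/((42 + 80)*23 + 17112) = ((6 - 12*184**2 - 6*184) - 308)/((42 + 80)*23 + 17112) = ((6 - 12*33856 - 1104) - 308)/(122*23 + 17112) = ((6 - 406272 - 1104) - 308)/(2806 + 17112) = (-407370 - 308)/19918 = -407678*1/19918 = -203839/9959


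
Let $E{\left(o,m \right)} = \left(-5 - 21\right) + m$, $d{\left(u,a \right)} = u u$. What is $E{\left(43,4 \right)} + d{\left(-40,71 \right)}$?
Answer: $1578$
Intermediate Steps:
$d{\left(u,a \right)} = u^{2}$
$E{\left(o,m \right)} = -26 + m$
$E{\left(43,4 \right)} + d{\left(-40,71 \right)} = \left(-26 + 4\right) + \left(-40\right)^{2} = -22 + 1600 = 1578$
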